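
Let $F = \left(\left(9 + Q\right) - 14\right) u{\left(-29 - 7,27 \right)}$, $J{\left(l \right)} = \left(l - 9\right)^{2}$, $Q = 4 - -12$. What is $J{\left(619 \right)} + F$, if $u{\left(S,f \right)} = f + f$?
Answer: $372694$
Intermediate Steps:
$u{\left(S,f \right)} = 2 f$
$Q = 16$ ($Q = 4 + 12 = 16$)
$J{\left(l \right)} = \left(-9 + l\right)^{2}$
$F = 594$ ($F = \left(\left(9 + 16\right) - 14\right) 2 \cdot 27 = \left(25 - 14\right) 54 = 11 \cdot 54 = 594$)
$J{\left(619 \right)} + F = \left(-9 + 619\right)^{2} + 594 = 610^{2} + 594 = 372100 + 594 = 372694$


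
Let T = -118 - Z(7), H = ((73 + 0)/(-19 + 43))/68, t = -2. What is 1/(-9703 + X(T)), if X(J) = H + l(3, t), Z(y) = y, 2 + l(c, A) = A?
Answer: -1632/15841751 ≈ -0.00010302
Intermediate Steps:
l(c, A) = -2 + A
H = 73/1632 (H = (73/24)*(1/68) = 73/1632 ≈ 0.044730)
T = -125 (T = -118 - 1*7 = -118 - 7 = -125)
X(J) = -6455/1632 (X(J) = 73/1632 + (-2 - 2) = 73/1632 - 4 = -6455/1632)
1/(-9703 + X(T)) = 1/(-9703 - 6455/1632) = 1/(-15841751/1632) = -1632/15841751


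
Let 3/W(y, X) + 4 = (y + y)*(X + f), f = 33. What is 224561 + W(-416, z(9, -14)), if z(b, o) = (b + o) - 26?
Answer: 124855915/556 ≈ 2.2456e+5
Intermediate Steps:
z(b, o) = -26 + b + o
W(y, X) = 3/(-4 + 2*y*(33 + X)) (W(y, X) = 3/(-4 + (y + y)*(X + 33)) = 3/(-4 + (2*y)*(33 + X)) = 3/(-4 + 2*y*(33 + X)))
224561 + W(-416, z(9, -14)) = 224561 + 3/(2*(-2 + 33*(-416) + (-26 + 9 - 14)*(-416))) = 224561 + 3/(2*(-2 - 13728 - 31*(-416))) = 224561 + 3/(2*(-2 - 13728 + 12896)) = 224561 + (3/2)/(-834) = 224561 + (3/2)*(-1/834) = 224561 - 1/556 = 124855915/556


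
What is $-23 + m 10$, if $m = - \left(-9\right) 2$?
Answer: $157$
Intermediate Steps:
$m = 18$ ($m = \left(-1\right) \left(-18\right) = 18$)
$-23 + m 10 = -23 + 18 \cdot 10 = -23 + 180 = 157$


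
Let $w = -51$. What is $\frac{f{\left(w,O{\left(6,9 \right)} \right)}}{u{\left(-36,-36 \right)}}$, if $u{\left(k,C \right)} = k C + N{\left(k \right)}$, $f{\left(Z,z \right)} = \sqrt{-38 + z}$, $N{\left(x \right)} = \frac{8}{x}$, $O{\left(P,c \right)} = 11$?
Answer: $\frac{27 i \sqrt{3}}{11662} \approx 0.0040101 i$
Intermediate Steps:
$u{\left(k,C \right)} = \frac{8}{k} + C k$ ($u{\left(k,C \right)} = k C + \frac{8}{k} = C k + \frac{8}{k} = \frac{8}{k} + C k$)
$\frac{f{\left(w,O{\left(6,9 \right)} \right)}}{u{\left(-36,-36 \right)}} = \frac{\sqrt{-38 + 11}}{\frac{8}{-36} - -1296} = \frac{\sqrt{-27}}{8 \left(- \frac{1}{36}\right) + 1296} = \frac{3 i \sqrt{3}}{- \frac{2}{9} + 1296} = \frac{3 i \sqrt{3}}{\frac{11662}{9}} = 3 i \sqrt{3} \cdot \frac{9}{11662} = \frac{27 i \sqrt{3}}{11662}$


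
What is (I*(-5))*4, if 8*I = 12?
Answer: -30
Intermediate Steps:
I = 3/2 (I = (⅛)*12 = 3/2 ≈ 1.5000)
(I*(-5))*4 = ((3/2)*(-5))*4 = -15/2*4 = -30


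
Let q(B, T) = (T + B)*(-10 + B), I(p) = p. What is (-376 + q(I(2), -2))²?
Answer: 141376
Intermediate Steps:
q(B, T) = (-10 + B)*(B + T) (q(B, T) = (B + T)*(-10 + B) = (-10 + B)*(B + T))
(-376 + q(I(2), -2))² = (-376 + (2² - 10*2 - 10*(-2) + 2*(-2)))² = (-376 + (4 - 20 + 20 - 4))² = (-376 + 0)² = (-376)² = 141376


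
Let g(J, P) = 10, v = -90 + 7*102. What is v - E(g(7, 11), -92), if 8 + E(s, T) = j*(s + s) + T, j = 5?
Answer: 624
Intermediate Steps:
v = 624 (v = -90 + 714 = 624)
E(s, T) = -8 + T + 10*s (E(s, T) = -8 + (5*(s + s) + T) = -8 + (5*(2*s) + T) = -8 + (10*s + T) = -8 + (T + 10*s) = -8 + T + 10*s)
v - E(g(7, 11), -92) = 624 - (-8 - 92 + 10*10) = 624 - (-8 - 92 + 100) = 624 - 1*0 = 624 + 0 = 624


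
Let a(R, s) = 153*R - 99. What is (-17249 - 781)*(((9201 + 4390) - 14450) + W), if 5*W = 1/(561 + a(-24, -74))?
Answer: 8285957551/535 ≈ 1.5488e+7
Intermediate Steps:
a(R, s) = -99 + 153*R
W = -1/16050 (W = 1/(5*(561 + (-99 + 153*(-24)))) = 1/(5*(561 + (-99 - 3672))) = 1/(5*(561 - 3771)) = (⅕)/(-3210) = (⅕)*(-1/3210) = -1/16050 ≈ -6.2305e-5)
(-17249 - 781)*(((9201 + 4390) - 14450) + W) = (-17249 - 781)*(((9201 + 4390) - 14450) - 1/16050) = -18030*((13591 - 14450) - 1/16050) = -18030*(-859 - 1/16050) = -18030*(-13786951/16050) = 8285957551/535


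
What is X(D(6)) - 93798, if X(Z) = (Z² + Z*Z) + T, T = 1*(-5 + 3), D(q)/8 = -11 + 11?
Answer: -93800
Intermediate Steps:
D(q) = 0 (D(q) = 8*(-11 + 11) = 8*0 = 0)
T = -2 (T = 1*(-2) = -2)
X(Z) = -2 + 2*Z² (X(Z) = (Z² + Z*Z) - 2 = (Z² + Z²) - 2 = 2*Z² - 2 = -2 + 2*Z²)
X(D(6)) - 93798 = (-2 + 2*0²) - 93798 = (-2 + 2*0) - 93798 = (-2 + 0) - 93798 = -2 - 93798 = -93800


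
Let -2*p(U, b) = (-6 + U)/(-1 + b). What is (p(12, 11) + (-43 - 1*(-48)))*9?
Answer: 423/10 ≈ 42.300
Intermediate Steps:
p(U, b) = -(-6 + U)/(2*(-1 + b))
(p(12, 11) + (-43 - 1*(-48)))*9 = ((6 - 1*12)/(2*(-1 + 11)) + (-43 - 1*(-48)))*9 = ((½)*(6 - 12)/10 + (-43 + 48))*9 = ((½)*(⅒)*(-6) + 5)*9 = (-3/10 + 5)*9 = (47/10)*9 = 423/10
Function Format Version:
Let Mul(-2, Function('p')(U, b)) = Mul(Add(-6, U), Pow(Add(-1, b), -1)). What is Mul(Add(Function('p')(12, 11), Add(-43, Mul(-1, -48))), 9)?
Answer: Rational(423, 10) ≈ 42.300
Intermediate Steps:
Function('p')(U, b) = Mul(Rational(-1, 2), Pow(Add(-1, b), -1), Add(-6, U)) (Function('p')(U, b) = Mul(Rational(-1, 2), Mul(Add(-6, U), Pow(Add(-1, b), -1))) = Mul(Rational(-1, 2), Mul(Pow(Add(-1, b), -1), Add(-6, U))) = Mul(Rational(-1, 2), Pow(Add(-1, b), -1), Add(-6, U)))
Mul(Add(Function('p')(12, 11), Add(-43, Mul(-1, -48))), 9) = Mul(Add(Mul(Rational(1, 2), Pow(Add(-1, 11), -1), Add(6, Mul(-1, 12))), Add(-43, Mul(-1, -48))), 9) = Mul(Add(Mul(Rational(1, 2), Pow(10, -1), Add(6, -12)), Add(-43, 48)), 9) = Mul(Add(Mul(Rational(1, 2), Rational(1, 10), -6), 5), 9) = Mul(Add(Rational(-3, 10), 5), 9) = Mul(Rational(47, 10), 9) = Rational(423, 10)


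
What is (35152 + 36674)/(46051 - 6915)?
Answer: 35913/19568 ≈ 1.8353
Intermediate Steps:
(35152 + 36674)/(46051 - 6915) = 71826/39136 = 71826*(1/39136) = 35913/19568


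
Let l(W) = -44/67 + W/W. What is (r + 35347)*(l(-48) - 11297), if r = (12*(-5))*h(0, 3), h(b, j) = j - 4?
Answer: -26798708532/67 ≈ -3.9998e+8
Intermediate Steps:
h(b, j) = -4 + j
r = 60 (r = (12*(-5))*(-4 + 3) = -60*(-1) = 60)
l(W) = 23/67 (l(W) = -44*1/67 + 1 = -44/67 + 1 = 23/67)
(r + 35347)*(l(-48) - 11297) = (60 + 35347)*(23/67 - 11297) = 35407*(-756876/67) = -26798708532/67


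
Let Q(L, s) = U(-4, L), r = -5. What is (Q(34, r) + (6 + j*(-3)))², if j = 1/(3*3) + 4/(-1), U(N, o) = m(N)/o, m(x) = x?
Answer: 801025/2601 ≈ 307.97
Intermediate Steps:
U(N, o) = N/o
Q(L, s) = -4/L
j = -35/9 (j = 1/9 + 4*(-1) = 1*(⅑) - 4 = ⅑ - 4 = -35/9 ≈ -3.8889)
(Q(34, r) + (6 + j*(-3)))² = (-4/34 + (6 - 35/9*(-3)))² = (-4*1/34 + (6 + 35/3))² = (-2/17 + 53/3)² = (895/51)² = 801025/2601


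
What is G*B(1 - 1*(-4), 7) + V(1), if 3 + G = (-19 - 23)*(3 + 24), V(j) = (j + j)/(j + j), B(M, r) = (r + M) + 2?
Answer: -15917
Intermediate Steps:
B(M, r) = 2 + M + r (B(M, r) = (M + r) + 2 = 2 + M + r)
V(j) = 1 (V(j) = (2*j)/((2*j)) = (2*j)*(1/(2*j)) = 1)
G = -1137 (G = -3 + (-19 - 23)*(3 + 24) = -3 - 42*27 = -3 - 1134 = -1137)
G*B(1 - 1*(-4), 7) + V(1) = -1137*(2 + (1 - 1*(-4)) + 7) + 1 = -1137*(2 + (1 + 4) + 7) + 1 = -1137*(2 + 5 + 7) + 1 = -1137*14 + 1 = -15918 + 1 = -15917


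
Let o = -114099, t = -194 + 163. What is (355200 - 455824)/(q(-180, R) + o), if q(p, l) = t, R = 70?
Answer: 50312/57065 ≈ 0.88166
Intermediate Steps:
t = -31
q(p, l) = -31
(355200 - 455824)/(q(-180, R) + o) = (355200 - 455824)/(-31 - 114099) = -100624/(-114130) = -100624*(-1/114130) = 50312/57065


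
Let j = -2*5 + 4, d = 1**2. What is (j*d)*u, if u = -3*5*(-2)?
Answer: -180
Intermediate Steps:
u = 30 (u = -15*(-2) = 30)
d = 1
j = -6 (j = -10 + 4 = -6)
(j*d)*u = -6*1*30 = -6*30 = -180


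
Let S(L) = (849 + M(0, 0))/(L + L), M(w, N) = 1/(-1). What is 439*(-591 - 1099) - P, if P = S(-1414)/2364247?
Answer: -1240119353681178/1671522629 ≈ -7.4191e+5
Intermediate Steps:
M(w, N) = -1
S(L) = 424/L (S(L) = (849 - 1)/(L + L) = 848/((2*L)) = 848*(1/(2*L)) = 424/L)
P = -212/1671522629 (P = (424/(-1414))/2364247 = (424*(-1/1414))*(1/2364247) = -212/707*1/2364247 = -212/1671522629 ≈ -1.2683e-7)
439*(-591 - 1099) - P = 439*(-591 - 1099) - 1*(-212/1671522629) = 439*(-1690) + 212/1671522629 = -741910 + 212/1671522629 = -1240119353681178/1671522629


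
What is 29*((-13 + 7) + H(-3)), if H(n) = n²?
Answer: 87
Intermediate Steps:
29*((-13 + 7) + H(-3)) = 29*((-13 + 7) + (-3)²) = 29*(-6 + 9) = 29*3 = 87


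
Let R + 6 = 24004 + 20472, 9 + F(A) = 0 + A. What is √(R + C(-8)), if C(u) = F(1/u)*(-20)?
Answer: √178610/2 ≈ 211.31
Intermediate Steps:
F(A) = -9 + A (F(A) = -9 + (0 + A) = -9 + A)
C(u) = 180 - 20/u (C(u) = (-9 + 1/u)*(-20) = 180 - 20/u)
R = 44470 (R = -6 + (24004 + 20472) = -6 + 44476 = 44470)
√(R + C(-8)) = √(44470 + (180 - 20/(-8))) = √(44470 + (180 - 20*(-⅛))) = √(44470 + (180 + 5/2)) = √(44470 + 365/2) = √(89305/2) = √178610/2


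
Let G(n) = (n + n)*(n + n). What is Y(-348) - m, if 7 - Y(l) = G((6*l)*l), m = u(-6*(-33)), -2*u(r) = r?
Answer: -2111929749398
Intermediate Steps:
u(r) = -r/2
m = -99 (m = -(-3)*(-33) = -1/2*198 = -99)
G(n) = 4*n**2 (G(n) = (2*n)*(2*n) = 4*n**2)
Y(l) = 7 - 144*l**4 (Y(l) = 7 - 4*((6*l)*l)**2 = 7 - 4*(6*l**2)**2 = 7 - 4*36*l**4 = 7 - 144*l**4)
Y(-348) - m = (7 - 144*(-348)**4) - 1*(-99) = (7 - 144*14666178816) + 99 = (7 - 2111929749504) + 99 = -2111929749497 + 99 = -2111929749398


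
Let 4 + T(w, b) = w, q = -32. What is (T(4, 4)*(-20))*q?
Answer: 0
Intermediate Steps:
T(w, b) = -4 + w
(T(4, 4)*(-20))*q = ((-4 + 4)*(-20))*(-32) = (0*(-20))*(-32) = 0*(-32) = 0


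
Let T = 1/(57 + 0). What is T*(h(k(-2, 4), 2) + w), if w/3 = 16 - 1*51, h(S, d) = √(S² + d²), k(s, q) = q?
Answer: -35/19 + 2*√5/57 ≈ -1.7636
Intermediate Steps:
w = -105 (w = 3*(16 - 1*51) = 3*(16 - 51) = 3*(-35) = -105)
T = 1/57 ≈ 0.017544
T*(h(k(-2, 4), 2) + w) = (√(4² + 2²) - 105)/57 = (√(16 + 4) - 105)/57 = (√20 - 105)/57 = (2*√5 - 105)/57 = (-105 + 2*√5)/57 = -35/19 + 2*√5/57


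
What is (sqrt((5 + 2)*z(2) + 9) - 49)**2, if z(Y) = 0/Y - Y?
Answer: (49 - I*sqrt(5))**2 ≈ 2396.0 - 219.13*I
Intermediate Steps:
z(Y) = -Y (z(Y) = 0 - Y = -Y)
(sqrt((5 + 2)*z(2) + 9) - 49)**2 = (sqrt((5 + 2)*(-1*2) + 9) - 49)**2 = (sqrt(7*(-2) + 9) - 49)**2 = (sqrt(-14 + 9) - 49)**2 = (sqrt(-5) - 49)**2 = (I*sqrt(5) - 49)**2 = (-49 + I*sqrt(5))**2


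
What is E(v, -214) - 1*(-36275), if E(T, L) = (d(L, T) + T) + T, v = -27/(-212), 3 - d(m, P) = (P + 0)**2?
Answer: 1630489151/44944 ≈ 36278.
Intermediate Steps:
d(m, P) = 3 - P**2 (d(m, P) = 3 - (P + 0)**2 = 3 - P**2)
v = 27/212 (v = -27*(-1/212) = 27/212 ≈ 0.12736)
E(T, L) = 3 - T**2 + 2*T (E(T, L) = ((3 - T**2) + T) + T = (3 + T - T**2) + T = 3 - T**2 + 2*T)
E(v, -214) - 1*(-36275) = (3 - (27/212)**2 + 2*(27/212)) - 1*(-36275) = (3 - 1*729/44944 + 27/106) + 36275 = (3 - 729/44944 + 27/106) + 36275 = 145551/44944 + 36275 = 1630489151/44944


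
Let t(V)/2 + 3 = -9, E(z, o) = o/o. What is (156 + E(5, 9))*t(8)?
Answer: -3768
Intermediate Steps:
E(z, o) = 1
t(V) = -24 (t(V) = -6 + 2*(-9) = -6 - 18 = -24)
(156 + E(5, 9))*t(8) = (156 + 1)*(-24) = 157*(-24) = -3768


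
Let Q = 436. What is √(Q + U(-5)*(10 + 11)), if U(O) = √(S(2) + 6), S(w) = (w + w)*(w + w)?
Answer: √(436 + 21*√22) ≈ 23.119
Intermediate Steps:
S(w) = 4*w² (S(w) = (2*w)*(2*w) = 4*w²)
U(O) = √22 (U(O) = √(4*2² + 6) = √(4*4 + 6) = √(16 + 6) = √22)
√(Q + U(-5)*(10 + 11)) = √(436 + √22*(10 + 11)) = √(436 + √22*21) = √(436 + 21*√22)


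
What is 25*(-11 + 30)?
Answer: 475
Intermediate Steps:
25*(-11 + 30) = 25*19 = 475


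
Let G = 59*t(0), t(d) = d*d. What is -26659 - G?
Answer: -26659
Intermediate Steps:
t(d) = d**2
G = 0 (G = 59*0**2 = 59*0 = 0)
-26659 - G = -26659 - 1*0 = -26659 + 0 = -26659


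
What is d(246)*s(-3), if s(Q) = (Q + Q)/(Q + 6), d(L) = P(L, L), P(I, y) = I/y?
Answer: -2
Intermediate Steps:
d(L) = 1 (d(L) = L/L = 1)
s(Q) = 2*Q/(6 + Q) (s(Q) = (2*Q)/(6 + Q) = 2*Q/(6 + Q))
d(246)*s(-3) = 1*(2*(-3)/(6 - 3)) = 1*(2*(-3)/3) = 1*(2*(-3)*(⅓)) = 1*(-2) = -2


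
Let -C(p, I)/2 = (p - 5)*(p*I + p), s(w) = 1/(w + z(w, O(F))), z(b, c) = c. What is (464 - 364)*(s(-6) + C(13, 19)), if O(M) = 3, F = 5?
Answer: -1248100/3 ≈ -4.1603e+5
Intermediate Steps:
s(w) = 1/(3 + w) (s(w) = 1/(w + 3) = 1/(3 + w))
C(p, I) = -2*(-5 + p)*(p + I*p) (C(p, I) = -2*(p - 5)*(p*I + p) = -2*(-5 + p)*(I*p + p) = -2*(-5 + p)*(p + I*p))
(464 - 364)*(s(-6) + C(13, 19)) = (464 - 364)*(1/(3 - 6) + 2*13*(5 - 1*13 + 5*19 - 1*19*13)) = 100*(1/(-3) + 2*13*(5 - 13 + 95 - 247)) = 100*(-⅓ + 2*13*(-160)) = 100*(-⅓ - 4160) = 100*(-12481/3) = -1248100/3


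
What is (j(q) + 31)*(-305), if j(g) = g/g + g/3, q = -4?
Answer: -28060/3 ≈ -9353.3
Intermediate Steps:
j(g) = 1 + g/3 (j(g) = 1 + g*(1/3) = 1 + g/3)
(j(q) + 31)*(-305) = ((1 + (1/3)*(-4)) + 31)*(-305) = ((1 - 4/3) + 31)*(-305) = (-1/3 + 31)*(-305) = (92/3)*(-305) = -28060/3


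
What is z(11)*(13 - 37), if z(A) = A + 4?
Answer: -360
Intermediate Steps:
z(A) = 4 + A
z(11)*(13 - 37) = (4 + 11)*(13 - 37) = 15*(-24) = -360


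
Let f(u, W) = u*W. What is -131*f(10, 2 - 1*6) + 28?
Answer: 5268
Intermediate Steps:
f(u, W) = W*u
-131*f(10, 2 - 1*6) + 28 = -131*(2 - 1*6)*10 + 28 = -131*(2 - 6)*10 + 28 = -(-524)*10 + 28 = -131*(-40) + 28 = 5240 + 28 = 5268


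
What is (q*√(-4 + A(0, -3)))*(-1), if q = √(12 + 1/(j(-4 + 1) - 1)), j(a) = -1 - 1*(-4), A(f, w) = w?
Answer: -5*I*√14/2 ≈ -9.3541*I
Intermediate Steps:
j(a) = 3 (j(a) = -1 + 4 = 3)
q = 5*√2/2 (q = √(12 + 1/(3 - 1)) = √(12 + 1/2) = √(12 + ½) = √(25/2) = 5*√2/2 ≈ 3.5355)
(q*√(-4 + A(0, -3)))*(-1) = ((5*√2/2)*√(-4 - 3))*(-1) = ((5*√2/2)*√(-7))*(-1) = ((5*√2/2)*(I*√7))*(-1) = (5*I*√14/2)*(-1) = -5*I*√14/2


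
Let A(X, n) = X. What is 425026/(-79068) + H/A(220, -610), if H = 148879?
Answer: 265410433/395340 ≈ 671.35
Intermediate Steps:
425026/(-79068) + H/A(220, -610) = 425026/(-79068) + 148879/220 = 425026*(-1/79068) + 148879*(1/220) = -212513/39534 + 148879/220 = 265410433/395340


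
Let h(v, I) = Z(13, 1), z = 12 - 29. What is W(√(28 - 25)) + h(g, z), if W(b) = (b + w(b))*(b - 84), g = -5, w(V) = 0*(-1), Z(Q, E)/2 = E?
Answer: 5 - 84*√3 ≈ -140.49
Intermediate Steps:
Z(Q, E) = 2*E
w(V) = 0
z = -17
W(b) = b*(-84 + b) (W(b) = (b + 0)*(b - 84) = b*(-84 + b))
h(v, I) = 2 (h(v, I) = 2*1 = 2)
W(√(28 - 25)) + h(g, z) = √(28 - 25)*(-84 + √(28 - 25)) + 2 = √3*(-84 + √3) + 2 = 2 + √3*(-84 + √3)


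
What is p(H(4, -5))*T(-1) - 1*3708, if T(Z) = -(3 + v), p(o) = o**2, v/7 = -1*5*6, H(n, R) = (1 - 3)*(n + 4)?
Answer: 49284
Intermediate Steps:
H(n, R) = -8 - 2*n (H(n, R) = -2*(4 + n) = -8 - 2*n)
v = -210 (v = 7*(-1*5*6) = 7*(-5*6) = 7*(-30) = -210)
T(Z) = 207 (T(Z) = -(3 - 210) = -1*(-207) = 207)
p(H(4, -5))*T(-1) - 1*3708 = (-8 - 2*4)**2*207 - 1*3708 = (-8 - 8)**2*207 - 3708 = (-16)**2*207 - 3708 = 256*207 - 3708 = 52992 - 3708 = 49284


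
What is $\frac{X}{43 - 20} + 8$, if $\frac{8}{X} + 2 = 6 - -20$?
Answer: $\frac{553}{69} \approx 8.0145$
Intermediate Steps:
$X = \frac{1}{3}$ ($X = \frac{8}{-2 + \left(6 - -20\right)} = \frac{8}{-2 + \left(6 + 20\right)} = \frac{8}{-2 + 26} = \frac{8}{24} = 8 \cdot \frac{1}{24} = \frac{1}{3} \approx 0.33333$)
$\frac{X}{43 - 20} + 8 = \frac{1}{43 - 20} \cdot \frac{1}{3} + 8 = \frac{1}{23} \cdot \frac{1}{3} + 8 = \frac{1}{69} + 8 = \frac{553}{69}$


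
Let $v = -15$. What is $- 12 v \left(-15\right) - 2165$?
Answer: $-4865$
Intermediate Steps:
$- 12 v \left(-15\right) - 2165 = \left(-12\right) \left(-15\right) \left(-15\right) - 2165 = 180 \left(-15\right) - 2165 = -2700 - 2165 = -4865$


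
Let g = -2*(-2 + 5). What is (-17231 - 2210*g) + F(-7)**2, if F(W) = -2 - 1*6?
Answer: -3907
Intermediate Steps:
g = -6 (g = -2*3 = -6)
F(W) = -8 (F(W) = -2 - 6 = -8)
(-17231 - 2210*g) + F(-7)**2 = (-17231 - 2210*(-6)) + (-8)**2 = (-17231 + 13260) + 64 = -3971 + 64 = -3907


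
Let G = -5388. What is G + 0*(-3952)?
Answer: -5388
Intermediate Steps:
G + 0*(-3952) = -5388 + 0*(-3952) = -5388 + 0 = -5388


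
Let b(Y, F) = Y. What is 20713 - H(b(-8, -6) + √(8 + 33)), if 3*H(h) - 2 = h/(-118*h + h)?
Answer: 7270030/351 ≈ 20712.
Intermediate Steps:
H(h) = 233/351 (H(h) = ⅔ + (h/(-118*h + h))/3 = ⅔ + (h/((-117*h)))/3 = ⅔ + (h*(-1/(117*h)))/3 = ⅔ + (⅓)*(-1/117) = ⅔ - 1/351 = 233/351)
20713 - H(b(-8, -6) + √(8 + 33)) = 20713 - 1*233/351 = 20713 - 233/351 = 7270030/351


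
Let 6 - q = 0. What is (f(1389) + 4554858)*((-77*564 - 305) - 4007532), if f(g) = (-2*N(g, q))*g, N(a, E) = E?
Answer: -18385410310350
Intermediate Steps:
q = 6 (q = 6 - 1*0 = 6 + 0 = 6)
f(g) = -12*g (f(g) = (-2*6)*g = -12*g)
(f(1389) + 4554858)*((-77*564 - 305) - 4007532) = (-12*1389 + 4554858)*((-77*564 - 305) - 4007532) = (-16668 + 4554858)*((-43428 - 305) - 4007532) = 4538190*(-43733 - 4007532) = 4538190*(-4051265) = -18385410310350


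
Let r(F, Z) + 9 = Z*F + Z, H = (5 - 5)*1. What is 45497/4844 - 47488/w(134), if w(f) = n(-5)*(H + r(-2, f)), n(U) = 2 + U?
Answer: -210513659/2078076 ≈ -101.30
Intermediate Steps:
H = 0 (H = 0*1 = 0)
r(F, Z) = -9 + Z + F*Z (r(F, Z) = -9 + (Z*F + Z) = -9 + (F*Z + Z) = -9 + (Z + F*Z) = -9 + Z + F*Z)
w(f) = 27 + 3*f (w(f) = (2 - 5)*(0 + (-9 + f - 2*f)) = -3*(0 + (-9 - f)) = -3*(-9 - f) = 27 + 3*f)
45497/4844 - 47488/w(134) = 45497/4844 - 47488/(27 + 3*134) = 45497*(1/4844) - 47488/(27 + 402) = 45497/4844 - 47488/429 = -210513659/2078076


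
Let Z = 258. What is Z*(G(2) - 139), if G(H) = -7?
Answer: -37668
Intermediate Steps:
Z*(G(2) - 139) = 258*(-7 - 139) = 258*(-146) = -37668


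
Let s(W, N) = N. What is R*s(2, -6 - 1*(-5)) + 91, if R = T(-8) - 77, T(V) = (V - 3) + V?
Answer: 187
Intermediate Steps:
T(V) = -3 + 2*V (T(V) = (-3 + V) + V = -3 + 2*V)
R = -96 (R = (-3 + 2*(-8)) - 77 = (-3 - 16) - 77 = -19 - 77 = -96)
R*s(2, -6 - 1*(-5)) + 91 = -96*(-6 - 1*(-5)) + 91 = -96*(-6 + 5) + 91 = -96*(-1) + 91 = 96 + 91 = 187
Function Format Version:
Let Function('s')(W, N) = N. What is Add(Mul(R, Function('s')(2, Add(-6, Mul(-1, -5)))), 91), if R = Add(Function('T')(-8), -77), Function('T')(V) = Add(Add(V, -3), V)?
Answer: 187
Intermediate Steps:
Function('T')(V) = Add(-3, Mul(2, V)) (Function('T')(V) = Add(Add(-3, V), V) = Add(-3, Mul(2, V)))
R = -96 (R = Add(Add(-3, Mul(2, -8)), -77) = Add(Add(-3, -16), -77) = Add(-19, -77) = -96)
Add(Mul(R, Function('s')(2, Add(-6, Mul(-1, -5)))), 91) = Add(Mul(-96, Add(-6, Mul(-1, -5))), 91) = Add(Mul(-96, Add(-6, 5)), 91) = Add(Mul(-96, -1), 91) = Add(96, 91) = 187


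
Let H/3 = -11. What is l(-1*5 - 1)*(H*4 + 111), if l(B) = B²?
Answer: -756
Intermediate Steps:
H = -33 (H = 3*(-11) = -33)
l(-1*5 - 1)*(H*4 + 111) = (-1*5 - 1)²*(-33*4 + 111) = (-5 - 1)²*(-132 + 111) = (-6)²*(-21) = 36*(-21) = -756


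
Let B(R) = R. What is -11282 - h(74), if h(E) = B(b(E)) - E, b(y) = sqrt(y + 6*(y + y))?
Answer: -11208 - sqrt(962) ≈ -11239.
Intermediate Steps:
b(y) = sqrt(13)*sqrt(y) (b(y) = sqrt(y + 6*(2*y)) = sqrt(y + 12*y) = sqrt(13*y) = sqrt(13)*sqrt(y))
h(E) = -E + sqrt(13)*sqrt(E) (h(E) = sqrt(13)*sqrt(E) - E = -E + sqrt(13)*sqrt(E))
-11282 - h(74) = -11282 - (-1*74 + sqrt(13)*sqrt(74)) = -11282 - (-74 + sqrt(962)) = -11282 + (74 - sqrt(962)) = -11208 - sqrt(962)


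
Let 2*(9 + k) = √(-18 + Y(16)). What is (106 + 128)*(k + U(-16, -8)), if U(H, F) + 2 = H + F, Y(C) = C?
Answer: -8190 + 117*I*√2 ≈ -8190.0 + 165.46*I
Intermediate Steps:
U(H, F) = -2 + F + H (U(H, F) = -2 + (H + F) = -2 + (F + H) = -2 + F + H)
k = -9 + I*√2/2 (k = -9 + √(-18 + 16)/2 = -9 + √(-2)/2 = -9 + (I*√2)/2 = -9 + I*√2/2 ≈ -9.0 + 0.70711*I)
(106 + 128)*(k + U(-16, -8)) = (106 + 128)*((-9 + I*√2/2) + (-2 - 8 - 16)) = 234*((-9 + I*√2/2) - 26) = 234*(-35 + I*√2/2) = -8190 + 117*I*√2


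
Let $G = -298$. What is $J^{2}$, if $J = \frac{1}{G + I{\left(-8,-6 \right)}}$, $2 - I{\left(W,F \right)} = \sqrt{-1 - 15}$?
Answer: $\frac{\left(74 - i\right)^{2}}{479960464} \approx 1.1407 \cdot 10^{-5} - 3.0836 \cdot 10^{-7} i$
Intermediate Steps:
$I{\left(W,F \right)} = 2 - 4 i$ ($I{\left(W,F \right)} = 2 - \sqrt{-1 - 15} = 2 - \sqrt{-16} = 2 - 4 i$)
$J = \frac{-296 + 4 i}{87632}$ ($J = \frac{1}{-298 + \left(2 - 4 i\right)} = \frac{1}{-296 - 4 i} = \frac{-296 + 4 i}{87632} \approx -0.0033778 + 4.5645 \cdot 10^{-5} i$)
$J^{2} = \left(- \frac{37}{10954} + \frac{i}{21908}\right)^{2}$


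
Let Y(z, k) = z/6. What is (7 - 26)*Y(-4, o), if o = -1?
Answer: 38/3 ≈ 12.667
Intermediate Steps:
Y(z, k) = z/6 (Y(z, k) = z*(1/6) = z/6)
(7 - 26)*Y(-4, o) = (7 - 26)*((1/6)*(-4)) = -19*(-2/3) = 38/3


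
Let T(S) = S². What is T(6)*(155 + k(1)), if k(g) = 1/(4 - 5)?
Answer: 5544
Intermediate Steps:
k(g) = -1 (k(g) = 1/(-1) = -1)
T(6)*(155 + k(1)) = 6²*(155 - 1) = 36*154 = 5544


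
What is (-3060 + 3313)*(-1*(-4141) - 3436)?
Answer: 178365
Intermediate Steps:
(-3060 + 3313)*(-1*(-4141) - 3436) = 253*(4141 - 3436) = 253*705 = 178365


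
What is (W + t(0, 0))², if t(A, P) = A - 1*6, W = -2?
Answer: 64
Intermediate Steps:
t(A, P) = -6 + A (t(A, P) = A - 6 = -6 + A)
(W + t(0, 0))² = (-2 + (-6 + 0))² = (-2 - 6)² = (-8)² = 64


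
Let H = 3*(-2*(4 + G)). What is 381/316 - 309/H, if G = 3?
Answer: 18941/2212 ≈ 8.5628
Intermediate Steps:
H = -42 (H = 3*(-2*(4 + 3)) = 3*(-2*7) = 3*(-14) = -42)
381/316 - 309/H = 381/316 - 309/(-42) = 381*(1/316) - 309*(-1/42) = 381/316 + 103/14 = 18941/2212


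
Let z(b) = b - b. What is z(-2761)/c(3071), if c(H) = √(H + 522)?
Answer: 0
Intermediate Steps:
c(H) = √(522 + H)
z(b) = 0
z(-2761)/c(3071) = 0/(√(522 + 3071)) = 0/(√3593) = 0*(√3593/3593) = 0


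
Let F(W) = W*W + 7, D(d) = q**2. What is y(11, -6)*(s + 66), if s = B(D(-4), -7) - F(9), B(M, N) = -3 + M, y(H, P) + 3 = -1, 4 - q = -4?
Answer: -156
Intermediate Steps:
q = 8 (q = 4 - 1*(-4) = 4 + 4 = 8)
y(H, P) = -4 (y(H, P) = -3 - 1 = -4)
D(d) = 64 (D(d) = 8**2 = 64)
F(W) = 7 + W**2 (F(W) = W**2 + 7 = 7 + W**2)
s = -27 (s = (-3 + 64) - (7 + 9**2) = 61 - (7 + 81) = 61 - 1*88 = 61 - 88 = -27)
y(11, -6)*(s + 66) = -4*(-27 + 66) = -4*39 = -156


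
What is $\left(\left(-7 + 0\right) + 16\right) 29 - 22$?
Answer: $239$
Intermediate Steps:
$\left(\left(-7 + 0\right) + 16\right) 29 - 22 = \left(-7 + 16\right) 29 - 22 = 9 \cdot 29 - 22 = 261 - 22 = 239$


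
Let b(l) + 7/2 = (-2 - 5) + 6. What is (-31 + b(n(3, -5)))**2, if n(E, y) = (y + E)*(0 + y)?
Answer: 5041/4 ≈ 1260.3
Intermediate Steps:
n(E, y) = y*(E + y) (n(E, y) = (E + y)*y = y*(E + y))
b(l) = -9/2 (b(l) = -7/2 + ((-2 - 5) + 6) = -7/2 + (-7 + 6) = -7/2 - 1 = -9/2)
(-31 + b(n(3, -5)))**2 = (-31 - 9/2)**2 = (-71/2)**2 = 5041/4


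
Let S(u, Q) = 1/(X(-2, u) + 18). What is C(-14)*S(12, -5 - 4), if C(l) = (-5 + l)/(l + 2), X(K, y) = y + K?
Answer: 19/336 ≈ 0.056548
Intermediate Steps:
X(K, y) = K + y
C(l) = (-5 + l)/(2 + l)
S(u, Q) = 1/(16 + u) (S(u, Q) = 1/((-2 + u) + 18) = 1/(16 + u))
C(-14)*S(12, -5 - 4) = ((-5 - 14)/(2 - 14))/(16 + 12) = (-19/(-12))/28 = -1/12*(-19)*(1/28) = (19/12)*(1/28) = 19/336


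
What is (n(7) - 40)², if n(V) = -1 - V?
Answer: 2304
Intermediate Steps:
(n(7) - 40)² = ((-1 - 1*7) - 40)² = ((-1 - 7) - 40)² = (-8 - 40)² = (-48)² = 2304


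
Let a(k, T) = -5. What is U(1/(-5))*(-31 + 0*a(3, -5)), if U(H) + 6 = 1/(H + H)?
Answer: 527/2 ≈ 263.50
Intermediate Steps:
U(H) = -6 + 1/(2*H) (U(H) = -6 + 1/(H + H) = -6 + 1/(2*H))
U(1/(-5))*(-31 + 0*a(3, -5)) = (-6 + 1/(2*(1/(-5))))*(-31 + 0*(-5)) = (-6 + 1/(2*(-⅕)))*(-31 + 0) = (-6 + (½)*(-5))*(-31) = (-6 - 5/2)*(-31) = -17/2*(-31) = 527/2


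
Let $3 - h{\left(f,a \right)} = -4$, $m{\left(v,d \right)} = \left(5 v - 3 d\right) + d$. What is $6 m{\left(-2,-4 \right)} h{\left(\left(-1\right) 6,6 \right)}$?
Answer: $-84$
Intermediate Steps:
$m{\left(v,d \right)} = - 2 d + 5 v$ ($m{\left(v,d \right)} = \left(- 3 d + 5 v\right) + d = - 2 d + 5 v$)
$h{\left(f,a \right)} = 7$ ($h{\left(f,a \right)} = 3 - -4 = 3 + 4 = 7$)
$6 m{\left(-2,-4 \right)} h{\left(\left(-1\right) 6,6 \right)} = 6 \left(\left(-2\right) \left(-4\right) + 5 \left(-2\right)\right) 7 = 6 \left(8 - 10\right) 7 = 6 \left(-2\right) 7 = \left(-12\right) 7 = -84$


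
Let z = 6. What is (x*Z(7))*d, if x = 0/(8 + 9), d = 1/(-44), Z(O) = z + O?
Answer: 0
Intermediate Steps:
Z(O) = 6 + O
d = -1/44 ≈ -0.022727
x = 0 (x = 0/17 = (1/17)*0 = 0)
(x*Z(7))*d = (0*(6 + 7))*(-1/44) = (0*13)*(-1/44) = 0*(-1/44) = 0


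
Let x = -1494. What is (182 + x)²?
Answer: 1721344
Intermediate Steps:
(182 + x)² = (182 - 1494)² = (-1312)² = 1721344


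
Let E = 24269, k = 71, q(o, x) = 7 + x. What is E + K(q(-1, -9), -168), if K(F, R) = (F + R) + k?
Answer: 24170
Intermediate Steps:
K(F, R) = 71 + F + R (K(F, R) = (F + R) + 71 = 71 + F + R)
E + K(q(-1, -9), -168) = 24269 + (71 + (7 - 9) - 168) = 24269 + (71 - 2 - 168) = 24269 - 99 = 24170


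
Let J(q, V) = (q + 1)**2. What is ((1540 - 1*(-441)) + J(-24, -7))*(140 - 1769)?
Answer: -4088790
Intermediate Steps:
J(q, V) = (1 + q)**2
((1540 - 1*(-441)) + J(-24, -7))*(140 - 1769) = ((1540 - 1*(-441)) + (1 - 24)**2)*(140 - 1769) = ((1540 + 441) + (-23)**2)*(-1629) = (1981 + 529)*(-1629) = 2510*(-1629) = -4088790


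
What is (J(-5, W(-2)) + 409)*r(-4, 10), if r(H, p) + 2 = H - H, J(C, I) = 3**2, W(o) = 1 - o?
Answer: -836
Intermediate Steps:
J(C, I) = 9
r(H, p) = -2 (r(H, p) = -2 + (H - H) = -2 + 0 = -2)
(J(-5, W(-2)) + 409)*r(-4, 10) = (9 + 409)*(-2) = 418*(-2) = -836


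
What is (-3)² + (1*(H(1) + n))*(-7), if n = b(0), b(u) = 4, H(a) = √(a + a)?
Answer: -19 - 7*√2 ≈ -28.900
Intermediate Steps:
H(a) = √2*√a (H(a) = √(2*a) = √2*√a)
n = 4
(-3)² + (1*(H(1) + n))*(-7) = (-3)² + (1*(√2*√1 + 4))*(-7) = 9 + (1*(√2*1 + 4))*(-7) = 9 + (1*(√2 + 4))*(-7) = 9 + (1*(4 + √2))*(-7) = 9 + (4 + √2)*(-7) = 9 + (-28 - 7*√2) = -19 - 7*√2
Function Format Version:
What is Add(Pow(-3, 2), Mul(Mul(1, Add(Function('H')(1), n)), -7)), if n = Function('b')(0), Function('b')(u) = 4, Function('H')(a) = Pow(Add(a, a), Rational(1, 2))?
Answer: Add(-19, Mul(-7, Pow(2, Rational(1, 2)))) ≈ -28.900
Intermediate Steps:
Function('H')(a) = Mul(Pow(2, Rational(1, 2)), Pow(a, Rational(1, 2))) (Function('H')(a) = Pow(Mul(2, a), Rational(1, 2)) = Mul(Pow(2, Rational(1, 2)), Pow(a, Rational(1, 2))))
n = 4
Add(Pow(-3, 2), Mul(Mul(1, Add(Function('H')(1), n)), -7)) = Add(Pow(-3, 2), Mul(Mul(1, Add(Mul(Pow(2, Rational(1, 2)), Pow(1, Rational(1, 2))), 4)), -7)) = Add(9, Mul(Mul(1, Add(Mul(Pow(2, Rational(1, 2)), 1), 4)), -7)) = Add(9, Mul(Mul(1, Add(Pow(2, Rational(1, 2)), 4)), -7)) = Add(9, Mul(Mul(1, Add(4, Pow(2, Rational(1, 2)))), -7)) = Add(9, Mul(Add(4, Pow(2, Rational(1, 2))), -7)) = Add(9, Add(-28, Mul(-7, Pow(2, Rational(1, 2))))) = Add(-19, Mul(-7, Pow(2, Rational(1, 2))))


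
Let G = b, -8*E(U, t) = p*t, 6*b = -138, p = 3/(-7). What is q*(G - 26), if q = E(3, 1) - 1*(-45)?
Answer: -17661/8 ≈ -2207.6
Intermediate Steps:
p = -3/7 (p = 3*(-1/7) = -3/7 ≈ -0.42857)
b = -23 (b = (1/6)*(-138) = -23)
E(U, t) = 3*t/56 (E(U, t) = -(-3)*t/56 = 3*t/56)
G = -23
q = 2523/56 (q = (3/56)*1 - 1*(-45) = 3/56 + 45 = 2523/56 ≈ 45.054)
q*(G - 26) = 2523*(-23 - 26)/56 = (2523/56)*(-49) = -17661/8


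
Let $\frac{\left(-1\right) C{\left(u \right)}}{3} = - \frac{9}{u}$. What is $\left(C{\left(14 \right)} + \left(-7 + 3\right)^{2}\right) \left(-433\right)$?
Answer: $- \frac{108683}{14} \approx -7763.1$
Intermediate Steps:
$C{\left(u \right)} = \frac{27}{u}$ ($C{\left(u \right)} = - 3 \left(- \frac{9}{u}\right) = \frac{27}{u}$)
$\left(C{\left(14 \right)} + \left(-7 + 3\right)^{2}\right) \left(-433\right) = \left(\frac{27}{14} + \left(-7 + 3\right)^{2}\right) \left(-433\right) = \left(27 \cdot \frac{1}{14} + \left(-4\right)^{2}\right) \left(-433\right) = \left(\frac{27}{14} + 16\right) \left(-433\right) = \frac{251}{14} \left(-433\right) = - \frac{108683}{14}$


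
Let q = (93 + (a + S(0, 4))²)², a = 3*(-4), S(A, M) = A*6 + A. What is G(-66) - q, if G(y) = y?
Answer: -56235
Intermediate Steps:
S(A, M) = 7*A (S(A, M) = 6*A + A = 7*A)
a = -12
q = 56169 (q = (93 + (-12 + 7*0)²)² = (93 + (-12 + 0)²)² = (93 + (-12)²)² = (93 + 144)² = 237² = 56169)
G(-66) - q = -66 - 1*56169 = -66 - 56169 = -56235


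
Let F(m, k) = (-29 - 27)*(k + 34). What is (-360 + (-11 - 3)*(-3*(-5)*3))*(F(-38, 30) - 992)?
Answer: 4530240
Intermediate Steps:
F(m, k) = -1904 - 56*k (F(m, k) = -56*(34 + k) = -1904 - 56*k)
(-360 + (-11 - 3)*(-3*(-5)*3))*(F(-38, 30) - 992) = (-360 + (-11 - 3)*(-3*(-5)*3))*((-1904 - 56*30) - 992) = (-360 - 210*3)*((-1904 - 1680) - 992) = (-360 - 14*45)*(-3584 - 992) = (-360 - 630)*(-4576) = -990*(-4576) = 4530240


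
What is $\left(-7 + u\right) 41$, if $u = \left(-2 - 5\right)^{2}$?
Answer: $1722$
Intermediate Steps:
$u = 49$ ($u = \left(-7\right)^{2} = 49$)
$\left(-7 + u\right) 41 = \left(-7 + 49\right) 41 = 42 \cdot 41 = 1722$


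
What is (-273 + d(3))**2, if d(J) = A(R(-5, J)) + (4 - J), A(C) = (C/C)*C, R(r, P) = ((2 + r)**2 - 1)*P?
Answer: 61504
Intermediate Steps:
R(r, P) = P*(-1 + (2 + r)**2) (R(r, P) = (-1 + (2 + r)**2)*P = P*(-1 + (2 + r)**2))
A(C) = C (A(C) = 1*C = C)
d(J) = 4 + 7*J (d(J) = J*(-1 + (2 - 5)**2) + (4 - J) = J*(-1 + (-3)**2) + (4 - J) = J*(-1 + 9) + (4 - J) = J*8 + (4 - J) = 8*J + (4 - J) = 4 + 7*J)
(-273 + d(3))**2 = (-273 + (4 + 7*3))**2 = (-273 + (4 + 21))**2 = (-273 + 25)**2 = (-248)**2 = 61504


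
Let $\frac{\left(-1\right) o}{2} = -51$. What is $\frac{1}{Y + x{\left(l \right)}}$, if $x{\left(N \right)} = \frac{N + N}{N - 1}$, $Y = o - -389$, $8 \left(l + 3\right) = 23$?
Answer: $\frac{9}{4421} \approx 0.0020357$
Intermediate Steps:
$l = - \frac{1}{8}$ ($l = -3 + \frac{1}{8} \cdot 23 = -3 + \frac{23}{8} = - \frac{1}{8} \approx -0.125$)
$o = 102$ ($o = \left(-2\right) \left(-51\right) = 102$)
$Y = 491$ ($Y = 102 - -389 = 102 + 389 = 491$)
$x{\left(N \right)} = \frac{2 N}{-1 + N}$
$\frac{1}{Y + x{\left(l \right)}} = \frac{1}{491 + 2 \left(- \frac{1}{8}\right) \frac{1}{-1 - \frac{1}{8}}} = \frac{1}{491 + 2 \left(- \frac{1}{8}\right) \frac{1}{- \frac{9}{8}}} = \frac{1}{491 + 2 \left(- \frac{1}{8}\right) \left(- \frac{8}{9}\right)} = \frac{1}{491 + \frac{2}{9}} = \frac{1}{\frac{4421}{9}} = \frac{9}{4421}$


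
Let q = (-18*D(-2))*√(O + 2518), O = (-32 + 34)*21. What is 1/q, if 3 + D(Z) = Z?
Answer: √10/14400 ≈ 0.00021960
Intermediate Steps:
D(Z) = -3 + Z
O = 42 (O = 2*21 = 42)
q = 1440*√10 (q = (-18*(-3 - 2))*√(42 + 2518) = (-18*(-5))*√2560 = 90*(16*√10) = 1440*√10 ≈ 4553.7)
1/q = 1/(1440*√10) = √10/14400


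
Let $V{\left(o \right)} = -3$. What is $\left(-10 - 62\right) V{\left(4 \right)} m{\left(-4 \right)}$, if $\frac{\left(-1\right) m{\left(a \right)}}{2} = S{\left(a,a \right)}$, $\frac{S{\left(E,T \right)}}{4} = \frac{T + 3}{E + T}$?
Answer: $-216$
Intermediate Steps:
$S{\left(E,T \right)} = \frac{4 \left(3 + T\right)}{E + T}$ ($S{\left(E,T \right)} = 4 \frac{T + 3}{E + T} = 4 \frac{3 + T}{E + T} = \frac{4 \left(3 + T\right)}{E + T}$)
$m{\left(a \right)} = - \frac{4 \left(3 + a\right)}{a}$ ($m{\left(a \right)} = - 2 \frac{4 \left(3 + a\right)}{a + a} = - 2 \frac{4 \left(3 + a\right)}{2 a} = - 2 \cdot 4 \frac{1}{2 a} \left(3 + a\right) = - 2 \frac{2 \left(3 + a\right)}{a} = - \frac{4 \left(3 + a\right)}{a}$)
$\left(-10 - 62\right) V{\left(4 \right)} m{\left(-4 \right)} = \left(-10 - 62\right) \left(-3\right) \left(-4 - \frac{12}{-4}\right) = \left(-72\right) \left(-3\right) \left(-4 - -3\right) = 216 \left(-4 + 3\right) = 216 \left(-1\right) = -216$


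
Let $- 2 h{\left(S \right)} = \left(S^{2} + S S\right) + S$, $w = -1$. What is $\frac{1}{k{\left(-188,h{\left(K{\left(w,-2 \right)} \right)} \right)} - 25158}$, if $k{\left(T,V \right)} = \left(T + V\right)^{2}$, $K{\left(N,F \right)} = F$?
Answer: $\frac{1}{11323} \approx 8.8316 \cdot 10^{-5}$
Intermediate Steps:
$h{\left(S \right)} = - S^{2} - \frac{S}{2}$ ($h{\left(S \right)} = - \frac{\left(S^{2} + S S\right) + S}{2} = - \frac{\left(S^{2} + S^{2}\right) + S}{2} = - \frac{2 S^{2} + S}{2} = - \frac{S + 2 S^{2}}{2} = - S^{2} - \frac{S}{2}$)
$\frac{1}{k{\left(-188,h{\left(K{\left(w,-2 \right)} \right)} \right)} - 25158} = \frac{1}{\left(-188 - - 2 \left(\frac{1}{2} - 2\right)\right)^{2} - 25158} = \frac{1}{\left(-188 - \left(-2\right) \left(- \frac{3}{2}\right)\right)^{2} - 25158} = \frac{1}{\left(-188 - 3\right)^{2} - 25158} = \frac{1}{\left(-191\right)^{2} - 25158} = \frac{1}{36481 - 25158} = \frac{1}{11323}$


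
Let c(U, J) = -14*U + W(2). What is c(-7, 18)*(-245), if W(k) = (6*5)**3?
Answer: -6639010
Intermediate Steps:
W(k) = 27000 (W(k) = 30**3 = 27000)
c(U, J) = 27000 - 14*U (c(U, J) = -14*U + 27000 = 27000 - 14*U)
c(-7, 18)*(-245) = (27000 - 14*(-7))*(-245) = (27000 + 98)*(-245) = 27098*(-245) = -6639010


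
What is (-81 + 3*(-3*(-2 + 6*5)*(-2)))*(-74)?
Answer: -31302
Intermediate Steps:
(-81 + 3*(-3*(-2 + 6*5)*(-2)))*(-74) = (-81 + 3*(-3*(-2 + 30)*(-2)))*(-74) = (-81 + 3*(-3*28*(-2)))*(-74) = (-81 + 3*(-84*(-2)))*(-74) = (-81 + 3*168)*(-74) = (-81 + 504)*(-74) = 423*(-74) = -31302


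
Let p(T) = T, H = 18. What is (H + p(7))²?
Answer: 625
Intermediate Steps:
(H + p(7))² = (18 + 7)² = 25² = 625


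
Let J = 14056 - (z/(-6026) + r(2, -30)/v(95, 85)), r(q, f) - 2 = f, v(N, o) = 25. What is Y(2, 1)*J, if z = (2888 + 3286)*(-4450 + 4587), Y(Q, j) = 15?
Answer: 3208276617/15065 ≈ 2.1296e+5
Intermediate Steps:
r(q, f) = 2 + f
z = 845838 (z = 6174*137 = 845838)
J = 1069425539/75325 (J = 14056 - (845838/(-6026) + (2 - 30)/25) = 14056 - (845838*(-1/6026) - 28*1/25) = 14056 - (-422919/3013 - 28/25) = 14056 - 1*(-10657339/75325) = 14056 + 10657339/75325 = 1069425539/75325 ≈ 14197.)
Y(2, 1)*J = 15*(1069425539/75325) = 3208276617/15065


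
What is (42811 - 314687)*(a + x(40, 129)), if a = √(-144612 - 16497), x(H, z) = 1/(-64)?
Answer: 67969/16 - 7340652*I*√221 ≈ 4248.1 - 1.0913e+8*I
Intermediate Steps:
x(H, z) = -1/64
a = 27*I*√221 (a = √(-161109) = 27*I*√221 ≈ 401.38*I)
(42811 - 314687)*(a + x(40, 129)) = (42811 - 314687)*(27*I*√221 - 1/64) = -271876*(-1/64 + 27*I*√221) = 67969/16 - 7340652*I*√221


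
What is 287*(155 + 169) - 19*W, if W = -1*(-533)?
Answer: 82861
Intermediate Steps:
W = 533
287*(155 + 169) - 19*W = 287*(155 + 169) - 19*533 = 287*324 - 10127 = 92988 - 10127 = 82861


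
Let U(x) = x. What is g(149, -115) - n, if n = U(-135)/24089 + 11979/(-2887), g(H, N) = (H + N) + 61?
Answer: 6895721461/69544943 ≈ 99.155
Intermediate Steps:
g(H, N) = 61 + H + N
n = -288951876/69544943 (n = -135/24089 + 11979/(-2887) = -135*1/24089 + 11979*(-1/2887) = -135/24089 - 11979/2887 = -288951876/69544943 ≈ -4.1549)
g(149, -115) - n = (61 + 149 - 115) - 1*(-288951876/69544943) = 95 + 288951876/69544943 = 6895721461/69544943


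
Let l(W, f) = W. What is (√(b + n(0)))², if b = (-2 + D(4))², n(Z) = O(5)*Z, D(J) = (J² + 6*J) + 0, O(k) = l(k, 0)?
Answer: 1444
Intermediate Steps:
O(k) = k
D(J) = J² + 6*J
n(Z) = 5*Z
b = 1444 (b = (-2 + 4*(6 + 4))² = (-2 + 4*10)² = (-2 + 40)² = 38² = 1444)
(√(b + n(0)))² = (√(1444 + 5*0))² = (√(1444 + 0))² = (√1444)² = 38² = 1444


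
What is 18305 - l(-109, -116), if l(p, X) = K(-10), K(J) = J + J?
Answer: 18325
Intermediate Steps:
K(J) = 2*J
l(p, X) = -20 (l(p, X) = 2*(-10) = -20)
18305 - l(-109, -116) = 18305 - 1*(-20) = 18305 + 20 = 18325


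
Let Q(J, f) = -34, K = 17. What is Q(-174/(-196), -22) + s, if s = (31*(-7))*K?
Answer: -3723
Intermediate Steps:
s = -3689 (s = (31*(-7))*17 = -217*17 = -3689)
Q(-174/(-196), -22) + s = -34 - 3689 = -3723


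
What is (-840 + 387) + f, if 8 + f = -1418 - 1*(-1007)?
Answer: -872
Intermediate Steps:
f = -419 (f = -8 + (-1418 - 1*(-1007)) = -8 + (-1418 + 1007) = -8 - 411 = -419)
(-840 + 387) + f = (-840 + 387) - 419 = -453 - 419 = -872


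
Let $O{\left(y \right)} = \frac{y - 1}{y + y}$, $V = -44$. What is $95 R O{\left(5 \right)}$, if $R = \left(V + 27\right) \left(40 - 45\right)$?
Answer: $3230$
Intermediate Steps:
$R = 85$ ($R = \left(-44 + 27\right) \left(40 - 45\right) = \left(-17\right) \left(-5\right) = 85$)
$O{\left(y \right)} = \frac{-1 + y}{2 y}$
$95 R O{\left(5 \right)} = 95 \cdot 85 \frac{-1 + 5}{2 \cdot 5} = 8075 \cdot \frac{1}{2} \cdot \frac{1}{5} \cdot 4 = 8075 \cdot \frac{2}{5} = 3230$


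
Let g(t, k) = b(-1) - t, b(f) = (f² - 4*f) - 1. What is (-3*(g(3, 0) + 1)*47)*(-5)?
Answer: 1410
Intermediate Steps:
b(f) = -1 + f² - 4*f
g(t, k) = 4 - t (g(t, k) = (-1 + (-1)² - 4*(-1)) - t = (-1 + 1 + 4) - t = 4 - t)
(-3*(g(3, 0) + 1)*47)*(-5) = (-3*((4 - 1*3) + 1)*47)*(-5) = (-3*((4 - 3) + 1)*47)*(-5) = (-3*(1 + 1)*47)*(-5) = (-3*2*47)*(-5) = -6*47*(-5) = -282*(-5) = 1410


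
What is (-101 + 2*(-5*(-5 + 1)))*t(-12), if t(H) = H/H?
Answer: -61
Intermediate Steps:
t(H) = 1
(-101 + 2*(-5*(-5 + 1)))*t(-12) = (-101 + 2*(-5*(-5 + 1)))*1 = (-101 + 2*(-5*(-4)))*1 = (-101 + 2*20)*1 = (-101 + 40)*1 = -61*1 = -61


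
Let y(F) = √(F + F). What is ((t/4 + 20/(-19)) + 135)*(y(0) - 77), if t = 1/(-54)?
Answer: -42326977/4104 ≈ -10314.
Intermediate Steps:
t = -1/54 ≈ -0.018519
y(F) = √2*√F (y(F) = √(2*F) = √2*√F)
((t/4 + 20/(-19)) + 135)*(y(0) - 77) = ((-1/54/4 + 20/(-19)) + 135)*(√2*√0 - 77) = ((-1/54*¼ + 20*(-1/19)) + 135)*(√2*0 - 77) = ((-1/216 - 20/19) + 135)*(0 - 77) = (-4339/4104 + 135)*(-77) = (549701/4104)*(-77) = -42326977/4104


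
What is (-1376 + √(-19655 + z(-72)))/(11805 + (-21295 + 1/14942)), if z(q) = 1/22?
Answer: 20560192/141799579 - 7471*I*√9512998/1559795369 ≈ 0.14499 - 0.014773*I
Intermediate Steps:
z(q) = 1/22
(-1376 + √(-19655 + z(-72)))/(11805 + (-21295 + 1/14942)) = (-1376 + √(-19655 + 1/22))/(11805 + (-21295 + 1/14942)) = (-1376 + √(-432409/22))/(11805 + (-21295 + 1/14942)) = (-1376 + I*√9512998/22)/(11805 - 318189889/14942) = (-1376 + I*√9512998/22)/(-141799579/14942) = (-1376 + I*√9512998/22)*(-14942/141799579) = 20560192/141799579 - 7471*I*√9512998/1559795369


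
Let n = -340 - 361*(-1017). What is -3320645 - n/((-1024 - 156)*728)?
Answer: -2852566514003/859040 ≈ -3.3206e+6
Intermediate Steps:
n = 366797 (n = -340 + 367137 = 366797)
-3320645 - n/((-1024 - 156)*728) = -3320645 - 366797/((-1024 - 156)*728) = -3320645 - 366797/((-1180*728)) = -3320645 - 366797/(-859040) = -3320645 - 366797*(-1)/859040 = -3320645 - 1*(-366797/859040) = -3320645 + 366797/859040 = -2852566514003/859040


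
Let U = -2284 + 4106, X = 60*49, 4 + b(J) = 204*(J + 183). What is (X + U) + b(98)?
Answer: 62082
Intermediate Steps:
b(J) = 37328 + 204*J (b(J) = -4 + 204*(J + 183) = -4 + 204*(183 + J) = -4 + (37332 + 204*J) = 37328 + 204*J)
X = 2940
U = 1822
(X + U) + b(98) = (2940 + 1822) + (37328 + 204*98) = 4762 + (37328 + 19992) = 4762 + 57320 = 62082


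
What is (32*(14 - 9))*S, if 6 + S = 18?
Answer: 1920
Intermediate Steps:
S = 12 (S = -6 + 18 = 12)
(32*(14 - 9))*S = (32*(14 - 9))*12 = (32*5)*12 = 160*12 = 1920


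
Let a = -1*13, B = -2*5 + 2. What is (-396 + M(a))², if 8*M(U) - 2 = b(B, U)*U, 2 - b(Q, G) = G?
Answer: 11296321/64 ≈ 1.7651e+5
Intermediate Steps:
B = -8 (B = -10 + 2 = -8)
b(Q, G) = 2 - G
a = -13
M(U) = ¼ + U*(2 - U)/8 (M(U) = ¼ + ((2 - U)*U)/8 = ¼ + (U*(2 - U))/8 = ¼ + U*(2 - U)/8)
(-396 + M(a))² = (-396 + (¼ - ⅛*(-13)*(-2 - 13)))² = (-396 + (¼ - ⅛*(-13)*(-15)))² = (-396 + (¼ - 195/8))² = (-396 - 193/8)² = (-3361/8)² = 11296321/64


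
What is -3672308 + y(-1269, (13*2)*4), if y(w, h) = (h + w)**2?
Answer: -2315083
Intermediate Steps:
-3672308 + y(-1269, (13*2)*4) = -3672308 + ((13*2)*4 - 1269)**2 = -3672308 + (26*4 - 1269)**2 = -3672308 + (104 - 1269)**2 = -3672308 + (-1165)**2 = -3672308 + 1357225 = -2315083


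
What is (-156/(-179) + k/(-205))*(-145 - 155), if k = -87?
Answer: -2853180/7339 ≈ -388.77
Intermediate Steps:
(-156/(-179) + k/(-205))*(-145 - 155) = (-156/(-179) - 87/(-205))*(-145 - 155) = (-156*(-1/179) - 87*(-1/205))*(-300) = (156/179 + 87/205)*(-300) = (47553/36695)*(-300) = -2853180/7339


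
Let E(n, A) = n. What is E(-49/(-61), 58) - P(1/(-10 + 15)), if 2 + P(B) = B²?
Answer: 4214/1525 ≈ 2.7633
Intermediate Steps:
P(B) = -2 + B²
E(-49/(-61), 58) - P(1/(-10 + 15)) = -49/(-61) - (-2 + (1/(-10 + 15))²) = -49*(-1/61) - (-2 + (1/5)²) = 49/61 - (-2 + (⅕)²) = 49/61 - (-2 + 1/25) = 49/61 - 1*(-49/25) = 49/61 + 49/25 = 4214/1525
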